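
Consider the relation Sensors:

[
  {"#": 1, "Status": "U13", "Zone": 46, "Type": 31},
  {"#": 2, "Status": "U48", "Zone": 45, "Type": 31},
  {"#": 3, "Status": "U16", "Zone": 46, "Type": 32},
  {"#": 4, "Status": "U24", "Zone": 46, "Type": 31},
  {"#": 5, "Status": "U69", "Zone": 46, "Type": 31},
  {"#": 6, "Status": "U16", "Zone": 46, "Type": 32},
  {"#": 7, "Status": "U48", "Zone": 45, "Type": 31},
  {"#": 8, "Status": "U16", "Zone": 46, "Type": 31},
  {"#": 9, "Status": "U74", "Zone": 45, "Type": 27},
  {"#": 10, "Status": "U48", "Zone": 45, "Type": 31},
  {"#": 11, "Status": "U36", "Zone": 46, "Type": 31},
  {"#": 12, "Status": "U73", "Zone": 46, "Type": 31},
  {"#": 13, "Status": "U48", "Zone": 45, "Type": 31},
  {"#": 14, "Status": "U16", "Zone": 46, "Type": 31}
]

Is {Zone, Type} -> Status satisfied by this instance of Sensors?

No

(Zone=46, Type=31): rows 1, 4, 5, 8, 11, 12, 14 → Status takes values {U13, U24, U69, U16, U36, U73} — violation
(Zone=45, Type=31): rows 2, 7, 10, 13 → Status = U48, U48, U48, U48 ✓
(Zone=46, Type=32): rows 3, 6 → Status = U16, U16 ✓
(Zone=45, Type=27): row 9 → Status = U74 ✓
Two rows agree on {Zone, Type} but differ on Status, so {Zone, Type} -> Status does not hold.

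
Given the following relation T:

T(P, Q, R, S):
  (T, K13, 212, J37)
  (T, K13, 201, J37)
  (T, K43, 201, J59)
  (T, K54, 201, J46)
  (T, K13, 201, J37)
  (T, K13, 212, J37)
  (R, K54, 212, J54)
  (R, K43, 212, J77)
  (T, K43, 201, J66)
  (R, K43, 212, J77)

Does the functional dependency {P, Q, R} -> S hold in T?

No

(P=T, Q=K13, R=212): 2 rows → S = J37, J37 ✓
(P=T, Q=K13, R=201): 2 rows → S = J37, J37 ✓
(P=T, Q=K43, R=201): 2 rows → S takes values {J59, J66} — violation
(P=T, Q=K54, R=201): 1 row → S = J46 ✓
(P=R, Q=K54, R=212): 1 row → S = J54 ✓
(P=R, Q=K43, R=212): 2 rows → S = J77, J77 ✓
Two rows agree on {P, Q, R} but differ on S, so {P, Q, R} -> S does not hold.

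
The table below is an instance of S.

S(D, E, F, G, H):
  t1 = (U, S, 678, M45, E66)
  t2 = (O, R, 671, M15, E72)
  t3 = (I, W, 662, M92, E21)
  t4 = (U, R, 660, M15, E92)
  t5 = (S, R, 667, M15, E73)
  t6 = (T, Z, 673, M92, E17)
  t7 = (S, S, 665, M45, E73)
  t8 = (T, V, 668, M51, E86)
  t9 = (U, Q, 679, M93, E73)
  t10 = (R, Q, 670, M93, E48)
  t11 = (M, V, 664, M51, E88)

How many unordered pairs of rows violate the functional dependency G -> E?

G=M45: all 2 rows agree on E — 0 pairs.
G=M15: all 3 rows agree on E — 0 pairs.
G=M92: violating pairs (3,6) — 1 pair.
G=M51: all 2 rows agree on E — 0 pairs.
G=M93: all 2 rows agree on E — 0 pairs.

1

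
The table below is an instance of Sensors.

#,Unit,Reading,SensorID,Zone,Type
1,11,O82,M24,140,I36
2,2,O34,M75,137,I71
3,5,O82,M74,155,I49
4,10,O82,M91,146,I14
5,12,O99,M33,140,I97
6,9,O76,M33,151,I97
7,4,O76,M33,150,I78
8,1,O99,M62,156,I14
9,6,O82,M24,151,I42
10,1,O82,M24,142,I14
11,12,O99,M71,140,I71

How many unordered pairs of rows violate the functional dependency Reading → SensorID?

10

Reading=O82: violating pairs (1,3), (1,4), (3,4), (3,9), (3,10), (4,9), (4,10) — 7 pairs.
Reading=O99: violating pairs (5,8), (5,11), (8,11) — 3 pairs.
Reading=O76: all 2 rows agree on SensorID — 0 pairs.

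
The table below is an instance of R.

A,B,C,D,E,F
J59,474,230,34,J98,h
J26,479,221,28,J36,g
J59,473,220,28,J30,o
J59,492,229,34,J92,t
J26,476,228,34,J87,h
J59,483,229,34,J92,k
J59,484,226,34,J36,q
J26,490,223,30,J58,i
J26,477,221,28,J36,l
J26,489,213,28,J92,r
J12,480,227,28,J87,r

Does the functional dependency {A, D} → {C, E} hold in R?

No

(A=J59, D=34): 4 rows → {C,E} takes values {(230, J98), (229, J92), (226, J36)} — violation
(A=J26, D=28): 3 rows → {C,E} takes values {(221, J36), (213, J92)} — violation
(A=J59, D=28): 1 row → {C,E} = (220, J30) ✓
(A=J26, D=34): 1 row → {C,E} = (228, J87) ✓
(A=J26, D=30): 1 row → {C,E} = (223, J58) ✓
(A=J12, D=28): 1 row → {C,E} = (227, J87) ✓
Two rows agree on {A, D} but differ on {C, E}, so {A, D} → {C, E} does not hold.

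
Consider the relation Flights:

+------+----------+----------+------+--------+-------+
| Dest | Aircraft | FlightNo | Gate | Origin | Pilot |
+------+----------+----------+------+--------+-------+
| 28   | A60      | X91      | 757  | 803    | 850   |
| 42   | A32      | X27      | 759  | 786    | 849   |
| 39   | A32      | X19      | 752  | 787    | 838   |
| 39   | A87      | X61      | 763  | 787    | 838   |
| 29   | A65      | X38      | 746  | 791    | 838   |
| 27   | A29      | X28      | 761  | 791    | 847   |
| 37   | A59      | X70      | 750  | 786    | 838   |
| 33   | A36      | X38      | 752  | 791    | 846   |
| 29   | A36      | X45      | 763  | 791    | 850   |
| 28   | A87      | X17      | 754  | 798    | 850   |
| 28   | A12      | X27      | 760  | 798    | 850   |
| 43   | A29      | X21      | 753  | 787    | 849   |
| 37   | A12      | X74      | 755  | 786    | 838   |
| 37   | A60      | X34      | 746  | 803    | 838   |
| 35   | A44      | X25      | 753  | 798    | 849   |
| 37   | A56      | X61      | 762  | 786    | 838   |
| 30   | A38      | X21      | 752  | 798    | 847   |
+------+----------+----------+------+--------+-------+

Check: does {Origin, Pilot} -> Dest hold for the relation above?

(Origin=803, Pilot=850): 1 row → Dest = 28 ✓
(Origin=786, Pilot=849): 1 row → Dest = 42 ✓
(Origin=787, Pilot=838): 2 rows → Dest = 39, 39 ✓
(Origin=791, Pilot=838): 1 row → Dest = 29 ✓
(Origin=791, Pilot=847): 1 row → Dest = 27 ✓
(Origin=786, Pilot=838): 3 rows → Dest = 37, 37, 37 ✓
(Origin=791, Pilot=846): 1 row → Dest = 33 ✓
(Origin=791, Pilot=850): 1 row → Dest = 29 ✓
(Origin=798, Pilot=850): 2 rows → Dest = 28, 28 ✓
(Origin=787, Pilot=849): 1 row → Dest = 43 ✓
(Origin=803, Pilot=838): 1 row → Dest = 37 ✓
(Origin=798, Pilot=849): 1 row → Dest = 35 ✓
(Origin=798, Pilot=847): 1 row → Dest = 30 ✓
Every {Origin, Pilot} value is associated with a single Dest value, so {Origin, Pilot} -> Dest holds.

Yes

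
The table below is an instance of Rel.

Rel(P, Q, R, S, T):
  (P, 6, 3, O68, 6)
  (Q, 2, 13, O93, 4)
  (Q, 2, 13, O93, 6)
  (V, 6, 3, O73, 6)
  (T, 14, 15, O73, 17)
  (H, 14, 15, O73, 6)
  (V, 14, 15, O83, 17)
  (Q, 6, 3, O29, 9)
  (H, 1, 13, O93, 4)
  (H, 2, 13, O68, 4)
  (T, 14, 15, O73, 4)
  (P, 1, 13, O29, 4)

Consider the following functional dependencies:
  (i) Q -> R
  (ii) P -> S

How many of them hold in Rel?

1

(i) Q -> R: every LHS value maps to a single RHS value — holds.
(ii) P -> S: P=P: 2 rows → S takes values {O68, O29} — violation; P=Q: 3 rows → S takes values {O93, O29} — violation; P=V: 2 rows → S takes values {O73, O83} — violation; P=H: 3 rows → S takes values {O73, O93, O68} — violation — fails.
1 of the 2 dependencies holds.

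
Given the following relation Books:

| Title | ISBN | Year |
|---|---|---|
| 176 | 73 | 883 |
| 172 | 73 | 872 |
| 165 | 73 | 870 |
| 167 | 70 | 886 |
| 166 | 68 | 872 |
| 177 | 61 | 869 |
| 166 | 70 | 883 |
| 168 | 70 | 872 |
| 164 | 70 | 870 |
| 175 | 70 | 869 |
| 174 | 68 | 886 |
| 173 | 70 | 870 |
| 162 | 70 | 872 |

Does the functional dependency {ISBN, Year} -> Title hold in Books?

No

(ISBN=73, Year=883): 1 row → Title = 176 ✓
(ISBN=73, Year=872): 1 row → Title = 172 ✓
(ISBN=73, Year=870): 1 row → Title = 165 ✓
(ISBN=70, Year=886): 1 row → Title = 167 ✓
(ISBN=68, Year=872): 1 row → Title = 166 ✓
(ISBN=61, Year=869): 1 row → Title = 177 ✓
(ISBN=70, Year=883): 1 row → Title = 166 ✓
(ISBN=70, Year=872): 2 rows → Title takes values {168, 162} — violation
(ISBN=70, Year=870): 2 rows → Title takes values {164, 173} — violation
(ISBN=70, Year=869): 1 row → Title = 175 ✓
(ISBN=68, Year=886): 1 row → Title = 174 ✓
Two rows agree on {ISBN, Year} but differ on Title, so {ISBN, Year} -> Title does not hold.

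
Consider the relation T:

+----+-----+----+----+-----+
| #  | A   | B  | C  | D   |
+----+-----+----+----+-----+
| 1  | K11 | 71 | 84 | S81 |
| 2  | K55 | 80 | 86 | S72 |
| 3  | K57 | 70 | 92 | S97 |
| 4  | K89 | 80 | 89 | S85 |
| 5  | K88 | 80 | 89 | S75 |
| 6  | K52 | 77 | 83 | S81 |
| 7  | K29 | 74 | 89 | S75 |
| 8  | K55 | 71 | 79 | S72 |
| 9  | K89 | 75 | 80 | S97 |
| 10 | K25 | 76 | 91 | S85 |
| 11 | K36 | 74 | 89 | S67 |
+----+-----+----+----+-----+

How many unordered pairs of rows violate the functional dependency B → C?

B=71: violating pairs (1,8) — 1 pair.
B=80: violating pairs (2,4), (2,5) — 2 pairs.
B=74: all 2 rows agree on C — 0 pairs.

3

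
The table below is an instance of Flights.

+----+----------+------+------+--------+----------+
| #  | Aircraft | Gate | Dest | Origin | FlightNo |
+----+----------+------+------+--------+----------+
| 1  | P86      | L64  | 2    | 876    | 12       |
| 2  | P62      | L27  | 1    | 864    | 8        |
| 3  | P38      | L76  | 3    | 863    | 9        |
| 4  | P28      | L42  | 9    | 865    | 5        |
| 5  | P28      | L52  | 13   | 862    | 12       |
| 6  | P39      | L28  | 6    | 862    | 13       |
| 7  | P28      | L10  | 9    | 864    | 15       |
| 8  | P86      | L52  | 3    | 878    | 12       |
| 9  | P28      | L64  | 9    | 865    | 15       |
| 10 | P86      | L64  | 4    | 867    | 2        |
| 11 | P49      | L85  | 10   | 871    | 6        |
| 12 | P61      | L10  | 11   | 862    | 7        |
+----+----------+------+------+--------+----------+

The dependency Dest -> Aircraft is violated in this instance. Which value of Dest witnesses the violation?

3

Dest=2: row 1 → Aircraft = P86 ✓
Dest=1: row 2 → Aircraft = P62 ✓
Dest=3: rows 3, 8 → Aircraft takes values {P38, P86} — violation
Dest=9: rows 4, 7, 9 → Aircraft = P28, P28, P28 ✓
Dest=13: row 5 → Aircraft = P28 ✓
Dest=6: row 6 → Aircraft = P39 ✓
Dest=4: row 10 → Aircraft = P86 ✓
Dest=10: row 11 → Aircraft = P49 ✓
Dest=11: row 12 → Aircraft = P61 ✓
The only Dest value with inconsistent Aircraft is Dest=3.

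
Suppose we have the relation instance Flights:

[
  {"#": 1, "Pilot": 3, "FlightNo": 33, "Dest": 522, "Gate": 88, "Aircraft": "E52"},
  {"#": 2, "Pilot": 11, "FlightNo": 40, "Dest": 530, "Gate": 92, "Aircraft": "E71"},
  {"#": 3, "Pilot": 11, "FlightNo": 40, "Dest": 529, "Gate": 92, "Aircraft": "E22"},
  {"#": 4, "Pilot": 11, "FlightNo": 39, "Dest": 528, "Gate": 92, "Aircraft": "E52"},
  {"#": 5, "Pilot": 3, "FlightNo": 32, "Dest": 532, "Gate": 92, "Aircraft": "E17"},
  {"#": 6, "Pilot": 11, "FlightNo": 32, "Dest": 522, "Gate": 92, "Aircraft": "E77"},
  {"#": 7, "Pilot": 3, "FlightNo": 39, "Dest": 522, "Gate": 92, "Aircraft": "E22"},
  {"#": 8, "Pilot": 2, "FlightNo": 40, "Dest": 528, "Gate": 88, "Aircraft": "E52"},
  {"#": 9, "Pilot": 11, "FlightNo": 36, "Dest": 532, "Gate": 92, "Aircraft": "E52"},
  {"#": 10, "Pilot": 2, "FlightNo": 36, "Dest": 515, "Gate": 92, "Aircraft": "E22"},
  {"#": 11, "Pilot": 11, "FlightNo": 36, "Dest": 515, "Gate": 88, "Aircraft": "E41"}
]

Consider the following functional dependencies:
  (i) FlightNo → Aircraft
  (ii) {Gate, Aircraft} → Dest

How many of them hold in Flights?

(i) FlightNo → Aircraft: FlightNo=40: rows 2, 3, 8 → Aircraft takes values {E71, E22, E52} — violation; FlightNo=39: rows 4, 7 → Aircraft takes values {E52, E22} — violation; FlightNo=32: rows 5, 6 → Aircraft takes values {E17, E77} — violation; FlightNo=36: rows 9, 10, 11 → Aircraft takes values {E52, E22, E41} — violation — fails.
(ii) {Gate, Aircraft} → Dest: (Gate=88, Aircraft=E52): rows 1, 8 → Dest takes values {522, 528} — violation; (Gate=92, Aircraft=E22): rows 3, 7, 10 → Dest takes values {529, 522, 515} — violation; (Gate=92, Aircraft=E52): rows 4, 9 → Dest takes values {528, 532} — violation — fails.
None of the 2 dependencies hold.

0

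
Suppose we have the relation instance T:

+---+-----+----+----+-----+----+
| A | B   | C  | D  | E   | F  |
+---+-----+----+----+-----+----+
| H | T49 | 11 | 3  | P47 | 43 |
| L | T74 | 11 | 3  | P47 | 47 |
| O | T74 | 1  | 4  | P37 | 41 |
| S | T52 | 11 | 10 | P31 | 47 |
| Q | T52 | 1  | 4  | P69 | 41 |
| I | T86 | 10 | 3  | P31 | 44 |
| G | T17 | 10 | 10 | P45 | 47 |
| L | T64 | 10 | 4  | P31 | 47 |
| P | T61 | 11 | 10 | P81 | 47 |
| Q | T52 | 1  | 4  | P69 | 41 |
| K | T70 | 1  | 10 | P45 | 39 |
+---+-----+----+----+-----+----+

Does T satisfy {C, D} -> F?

No

(C=11, D=3): 2 rows → F takes values {43, 47} — violation
(C=1, D=4): 3 rows → F = 41, 41, 41 ✓
(C=11, D=10): 2 rows → F = 47, 47 ✓
(C=10, D=3): 1 row → F = 44 ✓
(C=10, D=10): 1 row → F = 47 ✓
(C=10, D=4): 1 row → F = 47 ✓
(C=1, D=10): 1 row → F = 39 ✓
Two rows agree on {C, D} but differ on F, so {C, D} -> F does not hold.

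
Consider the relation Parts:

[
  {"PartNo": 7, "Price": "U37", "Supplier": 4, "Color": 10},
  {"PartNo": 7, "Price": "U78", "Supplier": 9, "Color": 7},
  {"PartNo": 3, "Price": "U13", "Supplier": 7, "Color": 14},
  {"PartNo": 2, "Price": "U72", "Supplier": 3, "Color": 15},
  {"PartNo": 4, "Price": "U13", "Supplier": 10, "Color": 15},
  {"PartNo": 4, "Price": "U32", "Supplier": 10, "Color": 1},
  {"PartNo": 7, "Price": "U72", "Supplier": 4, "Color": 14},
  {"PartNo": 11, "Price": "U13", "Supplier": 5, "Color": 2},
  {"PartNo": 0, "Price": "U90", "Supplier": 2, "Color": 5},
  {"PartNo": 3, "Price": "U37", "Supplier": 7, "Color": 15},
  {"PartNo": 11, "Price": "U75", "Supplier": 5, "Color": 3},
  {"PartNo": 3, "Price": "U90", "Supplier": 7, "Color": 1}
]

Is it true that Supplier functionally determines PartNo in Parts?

Supplier=4: 2 rows → PartNo = 7, 7 ✓
Supplier=9: 1 row → PartNo = 7 ✓
Supplier=7: 3 rows → PartNo = 3, 3, 3 ✓
Supplier=3: 1 row → PartNo = 2 ✓
Supplier=10: 2 rows → PartNo = 4, 4 ✓
Supplier=5: 2 rows → PartNo = 11, 11 ✓
Supplier=2: 1 row → PartNo = 0 ✓
Every Supplier value is associated with a single PartNo value, so Supplier → PartNo holds.

Yes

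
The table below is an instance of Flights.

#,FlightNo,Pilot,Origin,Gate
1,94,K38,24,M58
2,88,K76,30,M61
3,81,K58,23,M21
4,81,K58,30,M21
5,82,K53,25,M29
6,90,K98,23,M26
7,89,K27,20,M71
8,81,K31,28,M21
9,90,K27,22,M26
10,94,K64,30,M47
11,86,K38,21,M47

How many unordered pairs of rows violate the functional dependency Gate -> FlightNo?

Gate=M21: all 3 rows agree on FlightNo — 0 pairs.
Gate=M26: all 2 rows agree on FlightNo — 0 pairs.
Gate=M47: violating pairs (10,11) — 1 pair.

1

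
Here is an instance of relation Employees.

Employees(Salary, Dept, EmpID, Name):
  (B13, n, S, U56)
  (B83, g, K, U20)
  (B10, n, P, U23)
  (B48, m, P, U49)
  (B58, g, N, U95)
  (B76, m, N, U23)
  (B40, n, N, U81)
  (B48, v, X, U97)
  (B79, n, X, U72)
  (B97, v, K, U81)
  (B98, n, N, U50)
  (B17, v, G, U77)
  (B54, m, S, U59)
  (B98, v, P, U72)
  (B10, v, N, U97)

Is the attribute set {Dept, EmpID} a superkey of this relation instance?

No

Two distinct rows share (Dept=n, EmpID=N), so {Dept, EmpID} does not determine every attribute — not a superkey.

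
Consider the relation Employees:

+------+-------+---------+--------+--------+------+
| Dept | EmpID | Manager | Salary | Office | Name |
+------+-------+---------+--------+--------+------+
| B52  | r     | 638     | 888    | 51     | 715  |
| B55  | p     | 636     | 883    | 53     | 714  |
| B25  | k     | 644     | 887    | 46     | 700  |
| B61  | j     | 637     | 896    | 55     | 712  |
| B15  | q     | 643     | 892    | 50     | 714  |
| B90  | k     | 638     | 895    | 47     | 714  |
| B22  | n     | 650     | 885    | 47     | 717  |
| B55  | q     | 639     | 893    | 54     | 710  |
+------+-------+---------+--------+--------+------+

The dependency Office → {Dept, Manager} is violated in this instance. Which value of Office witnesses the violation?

47

Office=51: 1 row → {Dept,Manager} = (B52, 638) ✓
Office=53: 1 row → {Dept,Manager} = (B55, 636) ✓
Office=46: 1 row → {Dept,Manager} = (B25, 644) ✓
Office=55: 1 row → {Dept,Manager} = (B61, 637) ✓
Office=50: 1 row → {Dept,Manager} = (B15, 643) ✓
Office=47: 2 rows → {Dept,Manager} takes values {(B90, 638), (B22, 650)} — violation
Office=54: 1 row → {Dept,Manager} = (B55, 639) ✓
The only Office value with inconsistent RHS is Office=47.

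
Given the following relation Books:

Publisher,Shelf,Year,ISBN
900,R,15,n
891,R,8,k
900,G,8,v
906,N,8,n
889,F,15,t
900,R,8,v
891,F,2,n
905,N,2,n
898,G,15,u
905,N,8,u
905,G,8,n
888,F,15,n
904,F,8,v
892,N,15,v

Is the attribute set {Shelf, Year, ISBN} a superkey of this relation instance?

All 14 rows have distinct {Shelf, Year, ISBN} values, so {Shelf, Year, ISBN} → (all attributes) holds and {Shelf, Year, ISBN} is a superkey.

Yes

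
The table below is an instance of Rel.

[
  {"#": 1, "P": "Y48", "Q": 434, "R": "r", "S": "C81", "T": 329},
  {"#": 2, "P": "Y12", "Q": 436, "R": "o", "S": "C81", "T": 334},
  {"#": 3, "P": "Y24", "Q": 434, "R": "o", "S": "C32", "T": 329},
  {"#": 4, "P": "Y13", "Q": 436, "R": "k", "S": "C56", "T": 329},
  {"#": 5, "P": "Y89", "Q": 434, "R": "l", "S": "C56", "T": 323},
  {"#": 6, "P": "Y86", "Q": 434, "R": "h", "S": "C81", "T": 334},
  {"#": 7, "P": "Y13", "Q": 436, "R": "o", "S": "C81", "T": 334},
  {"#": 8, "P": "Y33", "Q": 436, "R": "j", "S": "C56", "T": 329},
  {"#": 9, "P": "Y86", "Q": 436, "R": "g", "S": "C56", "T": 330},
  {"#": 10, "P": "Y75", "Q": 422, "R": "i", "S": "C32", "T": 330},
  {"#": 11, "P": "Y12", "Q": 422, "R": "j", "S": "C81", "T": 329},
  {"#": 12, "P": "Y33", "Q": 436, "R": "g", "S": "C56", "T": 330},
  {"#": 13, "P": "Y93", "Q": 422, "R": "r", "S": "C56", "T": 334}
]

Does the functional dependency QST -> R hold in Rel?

(Q=434, S=C81, T=329): row 1 → R = r ✓
(Q=436, S=C81, T=334): rows 2, 7 → R = o, o ✓
(Q=434, S=C32, T=329): row 3 → R = o ✓
(Q=436, S=C56, T=329): rows 4, 8 → R takes values {k, j} — violation
(Q=434, S=C56, T=323): row 5 → R = l ✓
(Q=434, S=C81, T=334): row 6 → R = h ✓
(Q=436, S=C56, T=330): rows 9, 12 → R = g, g ✓
(Q=422, S=C32, T=330): row 10 → R = i ✓
(Q=422, S=C81, T=329): row 11 → R = j ✓
(Q=422, S=C56, T=334): row 13 → R = r ✓
Two rows agree on QST but differ on R, so QST -> R does not hold.

No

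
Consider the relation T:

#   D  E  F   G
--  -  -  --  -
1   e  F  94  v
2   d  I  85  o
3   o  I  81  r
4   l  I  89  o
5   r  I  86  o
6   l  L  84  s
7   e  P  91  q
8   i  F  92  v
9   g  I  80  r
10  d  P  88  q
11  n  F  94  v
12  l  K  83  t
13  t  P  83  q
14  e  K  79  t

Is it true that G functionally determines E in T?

Yes

G=v: rows 1, 8, 11 → E = F, F, F ✓
G=o: rows 2, 4, 5 → E = I, I, I ✓
G=r: rows 3, 9 → E = I, I ✓
G=s: row 6 → E = L ✓
G=q: rows 7, 10, 13 → E = P, P, P ✓
G=t: rows 12, 14 → E = K, K ✓
Every G value is associated with a single E value, so G → E holds.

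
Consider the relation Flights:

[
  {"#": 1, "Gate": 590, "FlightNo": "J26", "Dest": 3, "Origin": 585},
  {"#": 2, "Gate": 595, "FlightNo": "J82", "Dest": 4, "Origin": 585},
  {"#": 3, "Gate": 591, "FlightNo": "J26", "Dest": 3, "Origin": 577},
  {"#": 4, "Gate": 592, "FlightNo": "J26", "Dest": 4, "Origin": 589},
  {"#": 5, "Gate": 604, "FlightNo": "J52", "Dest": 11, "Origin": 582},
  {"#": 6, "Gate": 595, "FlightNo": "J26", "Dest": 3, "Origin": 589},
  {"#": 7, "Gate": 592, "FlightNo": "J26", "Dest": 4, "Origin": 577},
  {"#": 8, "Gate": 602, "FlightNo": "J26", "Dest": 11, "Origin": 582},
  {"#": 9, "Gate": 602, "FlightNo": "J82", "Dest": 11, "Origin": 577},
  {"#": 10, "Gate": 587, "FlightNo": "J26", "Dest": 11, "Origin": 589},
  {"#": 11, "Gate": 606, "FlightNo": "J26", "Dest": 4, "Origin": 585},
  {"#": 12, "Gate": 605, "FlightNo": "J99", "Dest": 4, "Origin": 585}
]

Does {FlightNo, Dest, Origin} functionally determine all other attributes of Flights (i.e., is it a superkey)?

Yes

All 12 rows have distinct {FlightNo, Dest, Origin} values, so {FlightNo, Dest, Origin} → (all attributes) holds and {FlightNo, Dest, Origin} is a superkey.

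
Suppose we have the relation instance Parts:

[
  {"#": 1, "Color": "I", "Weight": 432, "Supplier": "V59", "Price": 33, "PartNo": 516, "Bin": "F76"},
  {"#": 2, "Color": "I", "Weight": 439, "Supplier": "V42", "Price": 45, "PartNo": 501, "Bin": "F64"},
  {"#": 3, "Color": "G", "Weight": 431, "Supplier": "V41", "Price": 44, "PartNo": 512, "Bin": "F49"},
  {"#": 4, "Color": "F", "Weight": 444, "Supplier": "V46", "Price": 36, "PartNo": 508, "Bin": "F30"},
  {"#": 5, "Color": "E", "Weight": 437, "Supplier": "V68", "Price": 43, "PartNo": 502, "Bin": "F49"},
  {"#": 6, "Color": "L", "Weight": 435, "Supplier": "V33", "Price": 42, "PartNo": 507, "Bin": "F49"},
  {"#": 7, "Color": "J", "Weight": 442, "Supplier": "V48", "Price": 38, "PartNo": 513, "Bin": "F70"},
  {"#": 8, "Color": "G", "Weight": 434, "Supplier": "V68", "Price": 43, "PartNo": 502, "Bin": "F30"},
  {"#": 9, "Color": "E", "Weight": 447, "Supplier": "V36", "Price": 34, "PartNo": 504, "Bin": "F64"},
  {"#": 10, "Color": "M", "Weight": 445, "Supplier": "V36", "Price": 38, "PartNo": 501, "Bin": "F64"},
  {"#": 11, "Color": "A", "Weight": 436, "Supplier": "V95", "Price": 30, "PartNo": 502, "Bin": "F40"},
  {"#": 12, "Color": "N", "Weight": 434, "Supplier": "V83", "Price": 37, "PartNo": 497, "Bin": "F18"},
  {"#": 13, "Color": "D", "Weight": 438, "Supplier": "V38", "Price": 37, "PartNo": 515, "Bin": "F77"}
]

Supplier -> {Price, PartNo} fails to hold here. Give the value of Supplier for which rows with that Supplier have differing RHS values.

Supplier=V59: row 1 → {Price,PartNo} = (33, 516) ✓
Supplier=V42: row 2 → {Price,PartNo} = (45, 501) ✓
Supplier=V41: row 3 → {Price,PartNo} = (44, 512) ✓
Supplier=V46: row 4 → {Price,PartNo} = (36, 508) ✓
Supplier=V68: rows 5, 8 → {Price,PartNo} = (43, 502), (43, 502) ✓
Supplier=V33: row 6 → {Price,PartNo} = (42, 507) ✓
Supplier=V48: row 7 → {Price,PartNo} = (38, 513) ✓
Supplier=V36: rows 9, 10 → {Price,PartNo} takes values {(34, 504), (38, 501)} — violation
Supplier=V95: row 11 → {Price,PartNo} = (30, 502) ✓
Supplier=V83: row 12 → {Price,PartNo} = (37, 497) ✓
Supplier=V38: row 13 → {Price,PartNo} = (37, 515) ✓
The only Supplier value with inconsistent RHS is Supplier=V36.

V36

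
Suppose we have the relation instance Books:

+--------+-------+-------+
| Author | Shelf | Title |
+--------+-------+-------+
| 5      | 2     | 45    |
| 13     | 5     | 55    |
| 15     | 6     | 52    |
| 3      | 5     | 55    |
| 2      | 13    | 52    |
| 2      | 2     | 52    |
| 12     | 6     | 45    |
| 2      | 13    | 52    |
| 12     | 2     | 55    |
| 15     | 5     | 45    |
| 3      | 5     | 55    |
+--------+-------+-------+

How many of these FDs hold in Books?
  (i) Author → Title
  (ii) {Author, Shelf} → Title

(i) Author → Title: Author=15: 2 rows → Title takes values {52, 45} — violation; Author=12: 2 rows → Title takes values {45, 55} — violation — fails.
(ii) {Author, Shelf} → Title: every LHS value maps to a single RHS value — holds.
1 of the 2 dependencies holds.

1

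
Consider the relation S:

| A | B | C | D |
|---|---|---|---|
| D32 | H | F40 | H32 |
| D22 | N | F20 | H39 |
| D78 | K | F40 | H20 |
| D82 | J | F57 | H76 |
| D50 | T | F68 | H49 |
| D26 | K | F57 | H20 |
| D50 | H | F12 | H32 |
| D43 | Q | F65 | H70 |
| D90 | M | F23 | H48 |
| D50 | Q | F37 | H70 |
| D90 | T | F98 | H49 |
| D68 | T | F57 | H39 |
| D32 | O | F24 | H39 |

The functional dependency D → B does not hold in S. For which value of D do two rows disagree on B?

H39

D=H32: 2 rows → B = H, H ✓
D=H39: 3 rows → B takes values {N, T, O} — violation
D=H20: 2 rows → B = K, K ✓
D=H76: 1 row → B = J ✓
D=H49: 2 rows → B = T, T ✓
D=H70: 2 rows → B = Q, Q ✓
D=H48: 1 row → B = M ✓
The only D value with inconsistent B is D=H39.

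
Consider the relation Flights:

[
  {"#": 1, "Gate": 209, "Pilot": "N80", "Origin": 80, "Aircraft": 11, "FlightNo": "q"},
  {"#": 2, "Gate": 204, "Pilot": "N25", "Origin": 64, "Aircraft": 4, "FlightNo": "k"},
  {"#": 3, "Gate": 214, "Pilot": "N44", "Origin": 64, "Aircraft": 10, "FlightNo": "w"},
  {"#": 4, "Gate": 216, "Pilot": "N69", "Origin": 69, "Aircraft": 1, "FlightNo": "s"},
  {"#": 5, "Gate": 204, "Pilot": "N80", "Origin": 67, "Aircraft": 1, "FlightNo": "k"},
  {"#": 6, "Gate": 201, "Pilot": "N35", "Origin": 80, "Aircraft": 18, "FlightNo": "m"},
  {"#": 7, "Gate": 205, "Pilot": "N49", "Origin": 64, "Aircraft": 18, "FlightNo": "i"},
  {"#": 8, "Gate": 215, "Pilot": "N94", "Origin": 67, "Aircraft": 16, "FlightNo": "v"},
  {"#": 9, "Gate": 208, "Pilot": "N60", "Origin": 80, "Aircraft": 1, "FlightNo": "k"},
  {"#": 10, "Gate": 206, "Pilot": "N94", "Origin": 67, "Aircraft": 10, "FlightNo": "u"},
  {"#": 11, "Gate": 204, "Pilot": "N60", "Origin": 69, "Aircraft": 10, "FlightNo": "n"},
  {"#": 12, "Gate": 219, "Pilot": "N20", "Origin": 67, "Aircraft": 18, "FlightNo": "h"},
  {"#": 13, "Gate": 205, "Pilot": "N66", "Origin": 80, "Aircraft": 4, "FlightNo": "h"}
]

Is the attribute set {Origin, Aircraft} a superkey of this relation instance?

All 13 rows have distinct {Origin, Aircraft} values, so {Origin, Aircraft} → (all attributes) holds and {Origin, Aircraft} is a superkey.

Yes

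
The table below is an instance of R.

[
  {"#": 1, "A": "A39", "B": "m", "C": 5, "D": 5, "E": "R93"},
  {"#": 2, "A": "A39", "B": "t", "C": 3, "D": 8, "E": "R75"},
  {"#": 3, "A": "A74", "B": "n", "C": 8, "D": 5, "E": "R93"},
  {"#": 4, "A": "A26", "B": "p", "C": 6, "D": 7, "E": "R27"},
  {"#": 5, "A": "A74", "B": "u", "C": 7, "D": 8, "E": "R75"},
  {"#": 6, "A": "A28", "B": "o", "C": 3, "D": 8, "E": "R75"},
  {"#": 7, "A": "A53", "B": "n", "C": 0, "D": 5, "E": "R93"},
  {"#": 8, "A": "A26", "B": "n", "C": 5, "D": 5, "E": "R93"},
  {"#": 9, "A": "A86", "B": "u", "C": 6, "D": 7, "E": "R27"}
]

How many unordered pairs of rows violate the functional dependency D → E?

0

D=5: all 4 rows agree on E — 0 pairs.
D=8: all 3 rows agree on E — 0 pairs.
D=7: all 2 rows agree on E — 0 pairs.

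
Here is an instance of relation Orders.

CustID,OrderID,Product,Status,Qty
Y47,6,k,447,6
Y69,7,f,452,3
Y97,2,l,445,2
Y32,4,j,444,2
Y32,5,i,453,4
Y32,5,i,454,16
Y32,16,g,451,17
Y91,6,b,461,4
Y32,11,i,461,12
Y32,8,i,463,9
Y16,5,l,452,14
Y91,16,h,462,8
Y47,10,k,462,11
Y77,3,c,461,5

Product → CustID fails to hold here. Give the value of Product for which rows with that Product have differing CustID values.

l

Product=k: 2 rows → CustID = Y47, Y47 ✓
Product=f: 1 row → CustID = Y69 ✓
Product=l: 2 rows → CustID takes values {Y97, Y16} — violation
Product=j: 1 row → CustID = Y32 ✓
Product=i: 4 rows → CustID = Y32, Y32, Y32, Y32 ✓
Product=g: 1 row → CustID = Y32 ✓
Product=b: 1 row → CustID = Y91 ✓
Product=h: 1 row → CustID = Y91 ✓
Product=c: 1 row → CustID = Y77 ✓
The only Product value with inconsistent CustID is Product=l.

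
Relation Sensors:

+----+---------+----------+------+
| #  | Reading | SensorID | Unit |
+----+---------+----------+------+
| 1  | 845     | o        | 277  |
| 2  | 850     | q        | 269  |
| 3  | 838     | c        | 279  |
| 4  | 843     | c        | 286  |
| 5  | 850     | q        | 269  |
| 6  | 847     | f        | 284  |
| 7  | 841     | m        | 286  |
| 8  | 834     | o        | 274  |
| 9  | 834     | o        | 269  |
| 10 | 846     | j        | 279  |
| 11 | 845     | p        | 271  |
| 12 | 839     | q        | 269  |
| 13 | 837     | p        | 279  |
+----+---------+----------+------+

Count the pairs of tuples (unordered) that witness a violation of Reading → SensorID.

Reading=845: violating pairs (1,11) — 1 pair.
Reading=850: all 2 rows agree on SensorID — 0 pairs.
Reading=834: all 2 rows agree on SensorID — 0 pairs.

1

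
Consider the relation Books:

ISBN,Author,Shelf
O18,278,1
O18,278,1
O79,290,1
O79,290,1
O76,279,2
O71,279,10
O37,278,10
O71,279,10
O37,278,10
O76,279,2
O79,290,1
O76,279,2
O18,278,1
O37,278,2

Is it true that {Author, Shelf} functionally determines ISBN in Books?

(Author=278, Shelf=1): 3 rows → ISBN = O18, O18, O18 ✓
(Author=290, Shelf=1): 3 rows → ISBN = O79, O79, O79 ✓
(Author=279, Shelf=2): 3 rows → ISBN = O76, O76, O76 ✓
(Author=279, Shelf=10): 2 rows → ISBN = O71, O71 ✓
(Author=278, Shelf=10): 2 rows → ISBN = O37, O37 ✓
(Author=278, Shelf=2): 1 row → ISBN = O37 ✓
Every {Author, Shelf} value is associated with a single ISBN value, so {Author, Shelf} → ISBN holds.

Yes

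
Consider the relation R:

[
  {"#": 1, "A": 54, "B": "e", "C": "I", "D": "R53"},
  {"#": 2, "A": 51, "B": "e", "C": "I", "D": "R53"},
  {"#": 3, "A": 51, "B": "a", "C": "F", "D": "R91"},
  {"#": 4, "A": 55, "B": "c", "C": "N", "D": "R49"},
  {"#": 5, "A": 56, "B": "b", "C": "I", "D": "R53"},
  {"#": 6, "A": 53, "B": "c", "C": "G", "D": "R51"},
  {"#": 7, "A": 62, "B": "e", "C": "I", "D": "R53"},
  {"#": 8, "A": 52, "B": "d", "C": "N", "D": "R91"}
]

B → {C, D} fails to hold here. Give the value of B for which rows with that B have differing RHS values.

B=e: rows 1, 2, 7 → {C,D} = (I, R53), (I, R53), (I, R53) ✓
B=a: row 3 → {C,D} = (F, R91) ✓
B=c: rows 4, 6 → {C,D} takes values {(N, R49), (G, R51)} — violation
B=b: row 5 → {C,D} = (I, R53) ✓
B=d: row 8 → {C,D} = (N, R91) ✓
The only B value with inconsistent RHS is B=c.

c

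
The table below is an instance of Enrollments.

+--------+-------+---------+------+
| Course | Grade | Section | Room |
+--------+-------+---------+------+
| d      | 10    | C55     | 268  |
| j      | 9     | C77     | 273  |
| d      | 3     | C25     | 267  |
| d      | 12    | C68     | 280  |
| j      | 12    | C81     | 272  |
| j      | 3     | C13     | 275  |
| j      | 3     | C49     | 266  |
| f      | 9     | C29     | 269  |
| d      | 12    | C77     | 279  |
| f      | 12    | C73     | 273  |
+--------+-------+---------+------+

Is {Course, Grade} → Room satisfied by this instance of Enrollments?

(Course=d, Grade=10): 1 row → Room = 268 ✓
(Course=j, Grade=9): 1 row → Room = 273 ✓
(Course=d, Grade=3): 1 row → Room = 267 ✓
(Course=d, Grade=12): 2 rows → Room takes values {280, 279} — violation
(Course=j, Grade=12): 1 row → Room = 272 ✓
(Course=j, Grade=3): 2 rows → Room takes values {275, 266} — violation
(Course=f, Grade=9): 1 row → Room = 269 ✓
(Course=f, Grade=12): 1 row → Room = 273 ✓
Two rows agree on {Course, Grade} but differ on Room, so {Course, Grade} → Room does not hold.

No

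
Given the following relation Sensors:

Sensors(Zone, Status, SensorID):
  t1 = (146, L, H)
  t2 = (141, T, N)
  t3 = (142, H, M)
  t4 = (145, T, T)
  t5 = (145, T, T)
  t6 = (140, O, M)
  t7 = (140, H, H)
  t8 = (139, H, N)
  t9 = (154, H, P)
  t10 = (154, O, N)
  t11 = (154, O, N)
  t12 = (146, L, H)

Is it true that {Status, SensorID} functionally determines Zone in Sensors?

(Status=L, SensorID=H): rows 1, 12 → Zone = 146, 146 ✓
(Status=T, SensorID=N): row 2 → Zone = 141 ✓
(Status=H, SensorID=M): row 3 → Zone = 142 ✓
(Status=T, SensorID=T): rows 4, 5 → Zone = 145, 145 ✓
(Status=O, SensorID=M): row 6 → Zone = 140 ✓
(Status=H, SensorID=H): row 7 → Zone = 140 ✓
(Status=H, SensorID=N): row 8 → Zone = 139 ✓
(Status=H, SensorID=P): row 9 → Zone = 154 ✓
(Status=O, SensorID=N): rows 10, 11 → Zone = 154, 154 ✓
Every {Status, SensorID} value is associated with a single Zone value, so {Status, SensorID} -> Zone holds.

Yes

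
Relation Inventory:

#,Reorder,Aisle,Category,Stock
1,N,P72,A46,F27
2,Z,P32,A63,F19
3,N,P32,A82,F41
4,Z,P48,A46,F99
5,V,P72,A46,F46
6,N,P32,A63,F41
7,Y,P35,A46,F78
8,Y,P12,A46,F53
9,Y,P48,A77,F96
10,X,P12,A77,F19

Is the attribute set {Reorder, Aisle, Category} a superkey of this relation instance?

All 10 rows have distinct {Reorder, Aisle, Category} values, so {Reorder, Aisle, Category} → (all attributes) holds and {Reorder, Aisle, Category} is a superkey.

Yes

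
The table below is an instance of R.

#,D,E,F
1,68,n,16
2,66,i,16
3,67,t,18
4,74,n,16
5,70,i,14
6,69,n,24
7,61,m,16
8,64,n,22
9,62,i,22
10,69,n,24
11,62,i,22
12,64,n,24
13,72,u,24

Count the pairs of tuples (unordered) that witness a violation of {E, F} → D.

3

(E=n, F=16): violating pairs (1,4) — 1 pair.
(E=n, F=24): violating pairs (6,12), (10,12) — 2 pairs.
(E=i, F=22): all 2 rows agree on D — 0 pairs.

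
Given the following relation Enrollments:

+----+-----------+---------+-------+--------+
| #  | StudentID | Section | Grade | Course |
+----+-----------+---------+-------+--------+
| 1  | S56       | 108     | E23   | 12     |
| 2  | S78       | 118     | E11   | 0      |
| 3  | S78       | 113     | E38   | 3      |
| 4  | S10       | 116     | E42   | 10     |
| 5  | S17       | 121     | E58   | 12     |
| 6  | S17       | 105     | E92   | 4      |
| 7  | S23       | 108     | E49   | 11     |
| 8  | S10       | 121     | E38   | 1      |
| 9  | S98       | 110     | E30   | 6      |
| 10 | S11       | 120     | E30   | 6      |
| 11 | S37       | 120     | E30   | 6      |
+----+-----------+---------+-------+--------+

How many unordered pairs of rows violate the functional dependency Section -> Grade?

Section=108: violating pairs (1,7) — 1 pair.
Section=121: violating pairs (5,8) — 1 pair.
Section=120: all 2 rows agree on Grade — 0 pairs.

2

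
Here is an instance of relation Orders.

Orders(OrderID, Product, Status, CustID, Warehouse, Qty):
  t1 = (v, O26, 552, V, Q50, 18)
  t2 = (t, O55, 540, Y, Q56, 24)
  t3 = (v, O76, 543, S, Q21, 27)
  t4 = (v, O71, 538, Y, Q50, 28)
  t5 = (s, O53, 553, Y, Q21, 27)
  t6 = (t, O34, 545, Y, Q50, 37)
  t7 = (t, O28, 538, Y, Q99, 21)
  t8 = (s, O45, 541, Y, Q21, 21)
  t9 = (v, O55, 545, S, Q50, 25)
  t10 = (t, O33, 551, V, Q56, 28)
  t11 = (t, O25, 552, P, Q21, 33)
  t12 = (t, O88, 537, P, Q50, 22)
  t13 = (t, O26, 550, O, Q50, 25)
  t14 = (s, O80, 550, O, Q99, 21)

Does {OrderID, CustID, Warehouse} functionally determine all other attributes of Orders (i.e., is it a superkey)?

No

Rows 5 and 8 have the same {OrderID, CustID, Warehouse} value (OrderID=s, CustID=Y, Warehouse=Q21) but are distinct tuples, so {OrderID, CustID, Warehouse} does not determine every attribute — not a superkey.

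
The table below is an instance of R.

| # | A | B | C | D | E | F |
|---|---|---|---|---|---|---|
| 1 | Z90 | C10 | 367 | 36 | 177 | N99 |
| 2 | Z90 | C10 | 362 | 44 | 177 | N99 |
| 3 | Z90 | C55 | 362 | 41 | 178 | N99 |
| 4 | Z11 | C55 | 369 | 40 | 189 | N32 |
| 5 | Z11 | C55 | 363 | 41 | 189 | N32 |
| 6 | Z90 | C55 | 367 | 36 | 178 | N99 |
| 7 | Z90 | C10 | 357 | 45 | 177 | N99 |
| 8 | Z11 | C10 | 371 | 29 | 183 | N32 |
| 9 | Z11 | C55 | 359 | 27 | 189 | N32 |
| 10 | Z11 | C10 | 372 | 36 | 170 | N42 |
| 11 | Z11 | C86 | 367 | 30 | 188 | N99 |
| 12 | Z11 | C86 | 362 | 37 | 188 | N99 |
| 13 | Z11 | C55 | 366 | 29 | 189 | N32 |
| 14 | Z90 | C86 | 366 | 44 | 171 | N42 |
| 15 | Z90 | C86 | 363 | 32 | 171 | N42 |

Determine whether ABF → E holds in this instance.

(A=Z90, B=C10, F=N99): rows 1, 2, 7 → E = 177, 177, 177 ✓
(A=Z90, B=C55, F=N99): rows 3, 6 → E = 178, 178 ✓
(A=Z11, B=C55, F=N32): rows 4, 5, 9, 13 → E = 189, 189, 189, 189 ✓
(A=Z11, B=C10, F=N32): row 8 → E = 183 ✓
(A=Z11, B=C10, F=N42): row 10 → E = 170 ✓
(A=Z11, B=C86, F=N99): rows 11, 12 → E = 188, 188 ✓
(A=Z90, B=C86, F=N42): rows 14, 15 → E = 171, 171 ✓
Every ABF value is associated with a single E value, so ABF → E holds.

Yes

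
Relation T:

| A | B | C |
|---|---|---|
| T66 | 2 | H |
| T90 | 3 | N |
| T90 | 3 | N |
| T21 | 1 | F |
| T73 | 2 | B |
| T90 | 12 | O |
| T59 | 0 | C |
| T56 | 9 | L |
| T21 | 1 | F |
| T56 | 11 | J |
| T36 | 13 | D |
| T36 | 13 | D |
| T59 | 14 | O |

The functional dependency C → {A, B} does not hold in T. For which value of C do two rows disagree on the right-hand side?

O

C=H: 1 row → {A,B} = (T66, 2) ✓
C=N: 2 rows → {A,B} = (T90, 3), (T90, 3) ✓
C=F: 2 rows → {A,B} = (T21, 1), (T21, 1) ✓
C=B: 1 row → {A,B} = (T73, 2) ✓
C=O: 2 rows → {A,B} takes values {(T90, 12), (T59, 14)} — violation
C=C: 1 row → {A,B} = (T59, 0) ✓
C=L: 1 row → {A,B} = (T56, 9) ✓
C=J: 1 row → {A,B} = (T56, 11) ✓
C=D: 2 rows → {A,B} = (T36, 13), (T36, 13) ✓
The only C value with inconsistent RHS is C=O.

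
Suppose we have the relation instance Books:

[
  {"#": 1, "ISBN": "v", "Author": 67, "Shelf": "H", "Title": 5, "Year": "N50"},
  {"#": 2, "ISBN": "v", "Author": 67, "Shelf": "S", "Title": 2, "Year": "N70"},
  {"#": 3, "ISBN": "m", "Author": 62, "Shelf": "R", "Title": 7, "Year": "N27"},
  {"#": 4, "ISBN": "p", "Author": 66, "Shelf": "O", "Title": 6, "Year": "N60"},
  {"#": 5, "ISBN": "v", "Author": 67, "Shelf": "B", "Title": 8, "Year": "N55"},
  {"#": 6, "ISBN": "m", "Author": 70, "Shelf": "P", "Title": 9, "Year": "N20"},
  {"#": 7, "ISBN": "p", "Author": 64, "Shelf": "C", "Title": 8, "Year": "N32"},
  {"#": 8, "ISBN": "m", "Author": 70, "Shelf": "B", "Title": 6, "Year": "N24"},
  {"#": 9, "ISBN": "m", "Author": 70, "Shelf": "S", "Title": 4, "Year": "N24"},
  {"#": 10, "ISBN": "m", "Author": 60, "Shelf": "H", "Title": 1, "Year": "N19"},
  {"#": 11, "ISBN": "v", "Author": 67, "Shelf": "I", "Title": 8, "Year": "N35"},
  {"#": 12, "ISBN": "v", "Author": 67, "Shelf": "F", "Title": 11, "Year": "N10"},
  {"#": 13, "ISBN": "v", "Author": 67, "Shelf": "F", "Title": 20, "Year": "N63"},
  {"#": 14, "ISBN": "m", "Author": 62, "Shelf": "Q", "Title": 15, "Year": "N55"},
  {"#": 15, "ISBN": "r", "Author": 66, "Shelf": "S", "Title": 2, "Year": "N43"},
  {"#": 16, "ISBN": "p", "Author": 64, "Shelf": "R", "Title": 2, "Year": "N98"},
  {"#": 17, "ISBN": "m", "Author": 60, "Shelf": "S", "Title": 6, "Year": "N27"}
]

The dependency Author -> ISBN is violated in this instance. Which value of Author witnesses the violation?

66

Author=67: rows 1, 2, 5, 11, 12, 13 → ISBN = v, v, v, v, v, v ✓
Author=62: rows 3, 14 → ISBN = m, m ✓
Author=66: rows 4, 15 → ISBN takes values {p, r} — violation
Author=70: rows 6, 8, 9 → ISBN = m, m, m ✓
Author=64: rows 7, 16 → ISBN = p, p ✓
Author=60: rows 10, 17 → ISBN = m, m ✓
The only Author value with inconsistent ISBN is Author=66.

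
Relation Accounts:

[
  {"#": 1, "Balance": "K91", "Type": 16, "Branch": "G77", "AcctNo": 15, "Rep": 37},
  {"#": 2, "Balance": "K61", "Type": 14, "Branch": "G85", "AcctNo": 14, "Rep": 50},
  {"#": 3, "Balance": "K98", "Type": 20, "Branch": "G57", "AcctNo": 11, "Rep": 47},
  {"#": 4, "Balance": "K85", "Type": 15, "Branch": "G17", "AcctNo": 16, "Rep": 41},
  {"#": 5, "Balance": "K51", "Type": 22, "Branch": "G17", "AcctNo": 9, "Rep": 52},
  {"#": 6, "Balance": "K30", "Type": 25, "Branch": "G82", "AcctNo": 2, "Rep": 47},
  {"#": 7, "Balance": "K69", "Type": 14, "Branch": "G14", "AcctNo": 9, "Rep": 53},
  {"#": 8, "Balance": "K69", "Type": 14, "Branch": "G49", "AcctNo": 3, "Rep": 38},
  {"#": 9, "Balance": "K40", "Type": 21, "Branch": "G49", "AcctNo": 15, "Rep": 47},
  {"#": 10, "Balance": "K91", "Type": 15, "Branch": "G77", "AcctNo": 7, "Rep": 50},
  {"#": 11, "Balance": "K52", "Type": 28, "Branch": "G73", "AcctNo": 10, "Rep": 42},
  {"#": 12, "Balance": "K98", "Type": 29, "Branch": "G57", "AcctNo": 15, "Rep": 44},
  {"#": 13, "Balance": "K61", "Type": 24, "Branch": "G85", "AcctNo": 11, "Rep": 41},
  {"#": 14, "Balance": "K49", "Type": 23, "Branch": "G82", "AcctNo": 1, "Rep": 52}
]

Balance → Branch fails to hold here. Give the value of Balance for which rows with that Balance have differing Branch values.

K69

Balance=K91: rows 1, 10 → Branch = G77, G77 ✓
Balance=K61: rows 2, 13 → Branch = G85, G85 ✓
Balance=K98: rows 3, 12 → Branch = G57, G57 ✓
Balance=K85: row 4 → Branch = G17 ✓
Balance=K51: row 5 → Branch = G17 ✓
Balance=K30: row 6 → Branch = G82 ✓
Balance=K69: rows 7, 8 → Branch takes values {G14, G49} — violation
Balance=K40: row 9 → Branch = G49 ✓
Balance=K52: row 11 → Branch = G73 ✓
Balance=K49: row 14 → Branch = G82 ✓
The only Balance value with inconsistent Branch is Balance=K69.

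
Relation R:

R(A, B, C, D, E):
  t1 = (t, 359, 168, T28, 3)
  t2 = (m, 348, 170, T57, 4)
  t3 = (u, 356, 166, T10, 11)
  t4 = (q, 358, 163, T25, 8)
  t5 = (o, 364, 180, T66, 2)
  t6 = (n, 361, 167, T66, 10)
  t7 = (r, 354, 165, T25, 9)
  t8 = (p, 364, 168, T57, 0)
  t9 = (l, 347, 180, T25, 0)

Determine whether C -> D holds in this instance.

No

C=168: rows 1, 8 → D takes values {T28, T57} — violation
C=170: row 2 → D = T57 ✓
C=166: row 3 → D = T10 ✓
C=163: row 4 → D = T25 ✓
C=180: rows 5, 9 → D takes values {T66, T25} — violation
C=167: row 6 → D = T66 ✓
C=165: row 7 → D = T25 ✓
Two rows agree on C but differ on D, so C -> D does not hold.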